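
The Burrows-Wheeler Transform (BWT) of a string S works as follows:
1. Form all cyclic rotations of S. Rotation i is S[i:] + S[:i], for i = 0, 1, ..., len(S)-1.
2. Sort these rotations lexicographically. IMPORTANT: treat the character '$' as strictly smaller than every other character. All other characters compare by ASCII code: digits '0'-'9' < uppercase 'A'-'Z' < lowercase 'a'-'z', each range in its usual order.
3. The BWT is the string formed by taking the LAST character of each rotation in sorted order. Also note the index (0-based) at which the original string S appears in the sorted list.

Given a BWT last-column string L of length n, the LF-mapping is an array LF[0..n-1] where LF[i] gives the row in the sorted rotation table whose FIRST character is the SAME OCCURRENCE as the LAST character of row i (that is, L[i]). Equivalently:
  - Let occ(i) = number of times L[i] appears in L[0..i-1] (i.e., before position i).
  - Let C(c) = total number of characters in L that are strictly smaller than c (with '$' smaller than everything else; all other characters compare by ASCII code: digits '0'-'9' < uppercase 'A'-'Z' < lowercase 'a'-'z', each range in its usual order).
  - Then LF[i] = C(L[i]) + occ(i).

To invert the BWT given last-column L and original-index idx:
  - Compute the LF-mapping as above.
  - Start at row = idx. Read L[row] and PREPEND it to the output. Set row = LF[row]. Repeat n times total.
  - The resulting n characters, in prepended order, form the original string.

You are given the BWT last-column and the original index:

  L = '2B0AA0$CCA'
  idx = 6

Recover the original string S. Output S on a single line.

Answer: ACCB00AA2$

Derivation:
LF mapping: 3 7 1 4 5 2 0 8 9 6
Walk LF starting at row 6, prepending L[row]:
  step 1: row=6, L[6]='$', prepend. Next row=LF[6]=0
  step 2: row=0, L[0]='2', prepend. Next row=LF[0]=3
  step 3: row=3, L[3]='A', prepend. Next row=LF[3]=4
  step 4: row=4, L[4]='A', prepend. Next row=LF[4]=5
  step 5: row=5, L[5]='0', prepend. Next row=LF[5]=2
  step 6: row=2, L[2]='0', prepend. Next row=LF[2]=1
  step 7: row=1, L[1]='B', prepend. Next row=LF[1]=7
  step 8: row=7, L[7]='C', prepend. Next row=LF[7]=8
  step 9: row=8, L[8]='C', prepend. Next row=LF[8]=9
  step 10: row=9, L[9]='A', prepend. Next row=LF[9]=6
Reversed output: ACCB00AA2$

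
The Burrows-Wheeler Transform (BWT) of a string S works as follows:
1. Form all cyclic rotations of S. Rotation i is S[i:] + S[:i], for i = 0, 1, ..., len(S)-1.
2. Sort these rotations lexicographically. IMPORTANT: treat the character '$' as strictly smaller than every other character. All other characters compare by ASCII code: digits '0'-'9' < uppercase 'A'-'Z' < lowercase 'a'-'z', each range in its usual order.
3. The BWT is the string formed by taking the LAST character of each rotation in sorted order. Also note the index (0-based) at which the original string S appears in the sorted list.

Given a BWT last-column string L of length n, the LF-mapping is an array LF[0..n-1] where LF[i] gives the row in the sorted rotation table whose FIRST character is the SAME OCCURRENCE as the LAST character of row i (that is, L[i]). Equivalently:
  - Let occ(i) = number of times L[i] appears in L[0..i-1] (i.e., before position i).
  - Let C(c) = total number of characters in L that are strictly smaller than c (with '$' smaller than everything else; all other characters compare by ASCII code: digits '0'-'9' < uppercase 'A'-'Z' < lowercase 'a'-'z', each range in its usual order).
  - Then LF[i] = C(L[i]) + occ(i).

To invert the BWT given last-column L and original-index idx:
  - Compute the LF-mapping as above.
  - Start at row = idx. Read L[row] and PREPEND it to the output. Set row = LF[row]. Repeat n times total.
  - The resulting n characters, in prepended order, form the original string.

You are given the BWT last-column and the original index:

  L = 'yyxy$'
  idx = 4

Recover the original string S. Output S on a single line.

LF mapping: 2 3 1 4 0
Walk LF starting at row 4, prepending L[row]:
  step 1: row=4, L[4]='$', prepend. Next row=LF[4]=0
  step 2: row=0, L[0]='y', prepend. Next row=LF[0]=2
  step 3: row=2, L[2]='x', prepend. Next row=LF[2]=1
  step 4: row=1, L[1]='y', prepend. Next row=LF[1]=3
  step 5: row=3, L[3]='y', prepend. Next row=LF[3]=4
Reversed output: yyxy$

Answer: yyxy$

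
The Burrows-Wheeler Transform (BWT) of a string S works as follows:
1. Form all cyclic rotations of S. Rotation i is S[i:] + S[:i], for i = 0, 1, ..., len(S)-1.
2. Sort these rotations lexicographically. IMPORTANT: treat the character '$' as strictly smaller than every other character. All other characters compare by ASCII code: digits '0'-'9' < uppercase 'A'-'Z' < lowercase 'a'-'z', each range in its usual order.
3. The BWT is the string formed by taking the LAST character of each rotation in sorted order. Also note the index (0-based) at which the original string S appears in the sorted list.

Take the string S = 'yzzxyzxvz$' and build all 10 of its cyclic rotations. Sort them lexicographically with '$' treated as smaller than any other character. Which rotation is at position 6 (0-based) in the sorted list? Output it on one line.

All 10 rotations (rotation i = S[i:]+S[:i]):
  rot[0] = yzzxyzxvz$
  rot[1] = zzxyzxvz$y
  rot[2] = zxyzxvz$yz
  rot[3] = xyzxvz$yzz
  rot[4] = yzxvz$yzzx
  rot[5] = zxvz$yzzxy
  rot[6] = xvz$yzzxyz
  rot[7] = vz$yzzxyzx
  rot[8] = z$yzzxyzxv
  rot[9] = $yzzxyzxvz
Sorted (with $ < everything):
  sorted[0] = $yzzxyzxvz
  sorted[1] = vz$yzzxyzx
  sorted[2] = xvz$yzzxyz
  sorted[3] = xyzxvz$yzz
  sorted[4] = yzxvz$yzzx
  sorted[5] = yzzxyzxvz$
  sorted[6] = z$yzzxyzxv
  sorted[7] = zxvz$yzzxy
  sorted[8] = zxyzxvz$yz
  sorted[9] = zzxyzxvz$y
sorted[6] = z$yzzxyzxv

Answer: z$yzzxyzxv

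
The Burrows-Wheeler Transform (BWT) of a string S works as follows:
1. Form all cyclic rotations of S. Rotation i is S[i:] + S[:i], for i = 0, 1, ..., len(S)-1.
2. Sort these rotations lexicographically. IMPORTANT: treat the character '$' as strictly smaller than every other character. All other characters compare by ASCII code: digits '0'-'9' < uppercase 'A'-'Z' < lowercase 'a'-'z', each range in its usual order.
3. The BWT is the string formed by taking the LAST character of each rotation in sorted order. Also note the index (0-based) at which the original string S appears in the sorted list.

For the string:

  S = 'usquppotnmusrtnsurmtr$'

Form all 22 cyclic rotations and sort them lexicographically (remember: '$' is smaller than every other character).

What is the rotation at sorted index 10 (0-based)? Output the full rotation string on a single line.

All 22 rotations (rotation i = S[i:]+S[:i]):
  rot[0] = usquppotnmusrtnsurmtr$
  rot[1] = squppotnmusrtnsurmtr$u
  rot[2] = quppotnmusrtnsurmtr$us
  rot[3] = uppotnmusrtnsurmtr$usq
  rot[4] = ppotnmusrtnsurmtr$usqu
  rot[5] = potnmusrtnsurmtr$usqup
  rot[6] = otnmusrtnsurmtr$usqupp
  rot[7] = tnmusrtnsurmtr$usquppo
  rot[8] = nmusrtnsurmtr$usquppot
  rot[9] = musrtnsurmtr$usquppotn
  rot[10] = usrtnsurmtr$usquppotnm
  rot[11] = srtnsurmtr$usquppotnmu
  rot[12] = rtnsurmtr$usquppotnmus
  rot[13] = tnsurmtr$usquppotnmusr
  rot[14] = nsurmtr$usquppotnmusrt
  rot[15] = surmtr$usquppotnmusrtn
  rot[16] = urmtr$usquppotnmusrtns
  rot[17] = rmtr$usquppotnmusrtnsu
  rot[18] = mtr$usquppotnmusrtnsur
  rot[19] = tr$usquppotnmusrtnsurm
  rot[20] = r$usquppotnmusrtnsurmt
  rot[21] = $usquppotnmusrtnsurmtr
Sorted (with $ < everything):
  sorted[0] = $usquppotnmusrtnsurmtr
  sorted[1] = mtr$usquppotnmusrtnsur
  sorted[2] = musrtnsurmtr$usquppotn
  sorted[3] = nmusrtnsurmtr$usquppot
  sorted[4] = nsurmtr$usquppotnmusrt
  sorted[5] = otnmusrtnsurmtr$usqupp
  sorted[6] = potnmusrtnsurmtr$usqup
  sorted[7] = ppotnmusrtnsurmtr$usqu
  sorted[8] = quppotnmusrtnsurmtr$us
  sorted[9] = r$usquppotnmusrtnsurmt
  sorted[10] = rmtr$usquppotnmusrtnsu
  sorted[11] = rtnsurmtr$usquppotnmus
  sorted[12] = squppotnmusrtnsurmtr$u
  sorted[13] = srtnsurmtr$usquppotnmu
  sorted[14] = surmtr$usquppotnmusrtn
  sorted[15] = tnmusrtnsurmtr$usquppo
  sorted[16] = tnsurmtr$usquppotnmusr
  sorted[17] = tr$usquppotnmusrtnsurm
  sorted[18] = uppotnmusrtnsurmtr$usq
  sorted[19] = urmtr$usquppotnmusrtns
  sorted[20] = usquppotnmusrtnsurmtr$
  sorted[21] = usrtnsurmtr$usquppotnm
sorted[10] = rmtr$usquppotnmusrtnsu

Answer: rmtr$usquppotnmusrtnsu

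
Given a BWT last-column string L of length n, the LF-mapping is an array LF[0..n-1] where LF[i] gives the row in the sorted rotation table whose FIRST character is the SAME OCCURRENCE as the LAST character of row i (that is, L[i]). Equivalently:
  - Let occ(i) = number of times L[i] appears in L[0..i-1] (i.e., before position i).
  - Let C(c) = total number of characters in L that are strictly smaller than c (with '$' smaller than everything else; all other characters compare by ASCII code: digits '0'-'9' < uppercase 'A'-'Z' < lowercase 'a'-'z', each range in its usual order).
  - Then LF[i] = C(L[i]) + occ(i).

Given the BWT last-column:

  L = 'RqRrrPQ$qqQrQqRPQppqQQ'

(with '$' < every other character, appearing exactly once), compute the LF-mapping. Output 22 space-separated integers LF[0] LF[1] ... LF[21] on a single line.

Answer: 9 14 10 19 20 1 3 0 15 16 4 21 5 17 11 2 6 12 13 18 7 8

Derivation:
Char counts: '$':1, 'P':2, 'Q':6, 'R':3, 'p':2, 'q':5, 'r':3
C (first-col start): C('$')=0, C('P')=1, C('Q')=3, C('R')=9, C('p')=12, C('q')=14, C('r')=19
L[0]='R': occ=0, LF[0]=C('R')+0=9+0=9
L[1]='q': occ=0, LF[1]=C('q')+0=14+0=14
L[2]='R': occ=1, LF[2]=C('R')+1=9+1=10
L[3]='r': occ=0, LF[3]=C('r')+0=19+0=19
L[4]='r': occ=1, LF[4]=C('r')+1=19+1=20
L[5]='P': occ=0, LF[5]=C('P')+0=1+0=1
L[6]='Q': occ=0, LF[6]=C('Q')+0=3+0=3
L[7]='$': occ=0, LF[7]=C('$')+0=0+0=0
L[8]='q': occ=1, LF[8]=C('q')+1=14+1=15
L[9]='q': occ=2, LF[9]=C('q')+2=14+2=16
L[10]='Q': occ=1, LF[10]=C('Q')+1=3+1=4
L[11]='r': occ=2, LF[11]=C('r')+2=19+2=21
L[12]='Q': occ=2, LF[12]=C('Q')+2=3+2=5
L[13]='q': occ=3, LF[13]=C('q')+3=14+3=17
L[14]='R': occ=2, LF[14]=C('R')+2=9+2=11
L[15]='P': occ=1, LF[15]=C('P')+1=1+1=2
L[16]='Q': occ=3, LF[16]=C('Q')+3=3+3=6
L[17]='p': occ=0, LF[17]=C('p')+0=12+0=12
L[18]='p': occ=1, LF[18]=C('p')+1=12+1=13
L[19]='q': occ=4, LF[19]=C('q')+4=14+4=18
L[20]='Q': occ=4, LF[20]=C('Q')+4=3+4=7
L[21]='Q': occ=5, LF[21]=C('Q')+5=3+5=8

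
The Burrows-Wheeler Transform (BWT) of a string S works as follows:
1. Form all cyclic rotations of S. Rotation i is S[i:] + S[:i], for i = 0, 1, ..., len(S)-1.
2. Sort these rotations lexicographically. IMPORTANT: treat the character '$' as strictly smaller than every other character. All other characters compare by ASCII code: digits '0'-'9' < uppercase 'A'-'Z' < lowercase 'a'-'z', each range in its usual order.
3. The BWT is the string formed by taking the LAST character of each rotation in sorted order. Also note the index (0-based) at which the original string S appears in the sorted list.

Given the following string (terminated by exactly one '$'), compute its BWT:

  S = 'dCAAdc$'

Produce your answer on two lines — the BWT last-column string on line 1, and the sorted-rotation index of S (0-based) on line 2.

Answer: cCAdd$A
5

Derivation:
All 7 rotations (rotation i = S[i:]+S[:i]):
  rot[0] = dCAAdc$
  rot[1] = CAAdc$d
  rot[2] = AAdc$dC
  rot[3] = Adc$dCA
  rot[4] = dc$dCAA
  rot[5] = c$dCAAd
  rot[6] = $dCAAdc
Sorted (with $ < everything):
  sorted[0] = $dCAAdc  (last char: 'c')
  sorted[1] = AAdc$dC  (last char: 'C')
  sorted[2] = Adc$dCA  (last char: 'A')
  sorted[3] = CAAdc$d  (last char: 'd')
  sorted[4] = c$dCAAd  (last char: 'd')
  sorted[5] = dCAAdc$  (last char: '$')
  sorted[6] = dc$dCAA  (last char: 'A')
Last column: cCAdd$A
Original string S is at sorted index 5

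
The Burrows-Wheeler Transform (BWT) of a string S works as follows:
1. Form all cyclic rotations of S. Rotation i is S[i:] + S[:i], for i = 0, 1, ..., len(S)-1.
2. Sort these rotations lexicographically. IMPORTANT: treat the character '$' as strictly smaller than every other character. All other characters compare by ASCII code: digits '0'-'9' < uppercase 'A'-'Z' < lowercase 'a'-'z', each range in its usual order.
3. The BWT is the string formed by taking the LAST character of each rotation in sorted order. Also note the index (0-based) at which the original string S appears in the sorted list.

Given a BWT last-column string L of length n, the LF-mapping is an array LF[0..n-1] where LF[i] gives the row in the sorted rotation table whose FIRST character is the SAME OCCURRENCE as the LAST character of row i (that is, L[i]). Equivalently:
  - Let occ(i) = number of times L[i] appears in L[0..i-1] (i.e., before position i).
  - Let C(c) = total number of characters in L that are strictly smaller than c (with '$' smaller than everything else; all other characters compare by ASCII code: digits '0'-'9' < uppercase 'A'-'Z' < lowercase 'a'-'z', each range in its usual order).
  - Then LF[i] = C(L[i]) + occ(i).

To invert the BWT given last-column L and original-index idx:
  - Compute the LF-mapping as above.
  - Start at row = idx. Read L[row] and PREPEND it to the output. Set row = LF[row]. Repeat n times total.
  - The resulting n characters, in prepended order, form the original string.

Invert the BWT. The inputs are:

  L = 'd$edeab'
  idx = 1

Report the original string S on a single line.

Answer: aebedd$

Derivation:
LF mapping: 3 0 5 4 6 1 2
Walk LF starting at row 1, prepending L[row]:
  step 1: row=1, L[1]='$', prepend. Next row=LF[1]=0
  step 2: row=0, L[0]='d', prepend. Next row=LF[0]=3
  step 3: row=3, L[3]='d', prepend. Next row=LF[3]=4
  step 4: row=4, L[4]='e', prepend. Next row=LF[4]=6
  step 5: row=6, L[6]='b', prepend. Next row=LF[6]=2
  step 6: row=2, L[2]='e', prepend. Next row=LF[2]=5
  step 7: row=5, L[5]='a', prepend. Next row=LF[5]=1
Reversed output: aebedd$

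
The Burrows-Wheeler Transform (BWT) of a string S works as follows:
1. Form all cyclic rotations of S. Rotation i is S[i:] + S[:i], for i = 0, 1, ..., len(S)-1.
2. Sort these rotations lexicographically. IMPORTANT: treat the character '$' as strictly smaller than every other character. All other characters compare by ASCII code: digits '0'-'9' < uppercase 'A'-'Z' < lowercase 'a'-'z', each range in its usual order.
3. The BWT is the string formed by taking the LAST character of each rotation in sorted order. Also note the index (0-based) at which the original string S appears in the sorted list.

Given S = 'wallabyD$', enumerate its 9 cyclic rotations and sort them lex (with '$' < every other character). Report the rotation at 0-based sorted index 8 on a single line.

Answer: yD$wallab

Derivation:
All 9 rotations (rotation i = S[i:]+S[:i]):
  rot[0] = wallabyD$
  rot[1] = allabyD$w
  rot[2] = llabyD$wa
  rot[3] = labyD$wal
  rot[4] = abyD$wall
  rot[5] = byD$walla
  rot[6] = yD$wallab
  rot[7] = D$wallaby
  rot[8] = $wallabyD
Sorted (with $ < everything):
  sorted[0] = $wallabyD
  sorted[1] = D$wallaby
  sorted[2] = abyD$wall
  sorted[3] = allabyD$w
  sorted[4] = byD$walla
  sorted[5] = labyD$wal
  sorted[6] = llabyD$wa
  sorted[7] = wallabyD$
  sorted[8] = yD$wallab
sorted[8] = yD$wallab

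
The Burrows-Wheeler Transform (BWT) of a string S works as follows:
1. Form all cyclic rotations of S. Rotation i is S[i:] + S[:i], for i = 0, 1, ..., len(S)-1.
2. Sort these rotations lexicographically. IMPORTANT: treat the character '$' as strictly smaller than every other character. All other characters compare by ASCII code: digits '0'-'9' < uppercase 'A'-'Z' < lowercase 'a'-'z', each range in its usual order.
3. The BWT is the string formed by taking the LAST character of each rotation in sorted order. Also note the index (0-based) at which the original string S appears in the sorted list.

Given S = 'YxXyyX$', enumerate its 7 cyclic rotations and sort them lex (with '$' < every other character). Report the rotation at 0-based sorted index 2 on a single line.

All 7 rotations (rotation i = S[i:]+S[:i]):
  rot[0] = YxXyyX$
  rot[1] = xXyyX$Y
  rot[2] = XyyX$Yx
  rot[3] = yyX$YxX
  rot[4] = yX$YxXy
  rot[5] = X$YxXyy
  rot[6] = $YxXyyX
Sorted (with $ < everything):
  sorted[0] = $YxXyyX
  sorted[1] = X$YxXyy
  sorted[2] = XyyX$Yx
  sorted[3] = YxXyyX$
  sorted[4] = xXyyX$Y
  sorted[5] = yX$YxXy
  sorted[6] = yyX$YxX
sorted[2] = XyyX$Yx

Answer: XyyX$Yx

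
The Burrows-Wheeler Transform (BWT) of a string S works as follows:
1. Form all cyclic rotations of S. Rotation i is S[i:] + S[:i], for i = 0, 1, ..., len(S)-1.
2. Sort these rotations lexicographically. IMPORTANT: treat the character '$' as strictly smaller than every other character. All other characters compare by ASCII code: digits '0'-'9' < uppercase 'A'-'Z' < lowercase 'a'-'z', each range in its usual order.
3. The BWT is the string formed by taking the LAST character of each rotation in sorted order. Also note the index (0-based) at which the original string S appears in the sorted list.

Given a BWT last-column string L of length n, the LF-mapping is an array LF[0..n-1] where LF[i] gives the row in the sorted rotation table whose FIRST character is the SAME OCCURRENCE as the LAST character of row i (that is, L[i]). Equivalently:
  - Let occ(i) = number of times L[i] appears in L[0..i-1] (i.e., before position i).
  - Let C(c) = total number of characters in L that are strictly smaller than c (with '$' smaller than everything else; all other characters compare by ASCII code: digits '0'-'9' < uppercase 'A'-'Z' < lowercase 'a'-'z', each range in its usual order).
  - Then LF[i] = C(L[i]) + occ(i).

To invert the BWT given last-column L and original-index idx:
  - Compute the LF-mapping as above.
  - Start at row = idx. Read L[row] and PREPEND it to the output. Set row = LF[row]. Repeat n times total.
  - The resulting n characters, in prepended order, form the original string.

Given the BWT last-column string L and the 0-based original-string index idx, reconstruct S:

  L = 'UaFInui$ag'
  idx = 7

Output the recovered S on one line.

LF mapping: 3 4 1 2 8 9 7 0 5 6
Walk LF starting at row 7, prepending L[row]:
  step 1: row=7, L[7]='$', prepend. Next row=LF[7]=0
  step 2: row=0, L[0]='U', prepend. Next row=LF[0]=3
  step 3: row=3, L[3]='I', prepend. Next row=LF[3]=2
  step 4: row=2, L[2]='F', prepend. Next row=LF[2]=1
  step 5: row=1, L[1]='a', prepend. Next row=LF[1]=4
  step 6: row=4, L[4]='n', prepend. Next row=LF[4]=8
  step 7: row=8, L[8]='a', prepend. Next row=LF[8]=5
  step 8: row=5, L[5]='u', prepend. Next row=LF[5]=9
  step 9: row=9, L[9]='g', prepend. Next row=LF[9]=6
  step 10: row=6, L[6]='i', prepend. Next row=LF[6]=7
Reversed output: iguanaFIU$

Answer: iguanaFIU$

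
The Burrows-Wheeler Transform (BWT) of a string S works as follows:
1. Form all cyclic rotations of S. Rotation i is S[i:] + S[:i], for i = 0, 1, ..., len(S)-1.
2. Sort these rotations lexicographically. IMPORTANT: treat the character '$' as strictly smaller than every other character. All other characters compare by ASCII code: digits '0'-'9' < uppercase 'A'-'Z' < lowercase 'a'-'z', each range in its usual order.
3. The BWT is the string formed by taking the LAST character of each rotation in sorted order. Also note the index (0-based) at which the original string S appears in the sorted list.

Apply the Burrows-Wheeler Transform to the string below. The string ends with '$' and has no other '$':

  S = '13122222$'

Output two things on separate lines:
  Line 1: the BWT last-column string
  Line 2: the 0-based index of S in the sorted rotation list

Answer: 23$222211
2

Derivation:
All 9 rotations (rotation i = S[i:]+S[:i]):
  rot[0] = 13122222$
  rot[1] = 3122222$1
  rot[2] = 122222$13
  rot[3] = 22222$131
  rot[4] = 2222$1312
  rot[5] = 222$13122
  rot[6] = 22$131222
  rot[7] = 2$1312222
  rot[8] = $13122222
Sorted (with $ < everything):
  sorted[0] = $13122222  (last char: '2')
  sorted[1] = 122222$13  (last char: '3')
  sorted[2] = 13122222$  (last char: '$')
  sorted[3] = 2$1312222  (last char: '2')
  sorted[4] = 22$131222  (last char: '2')
  sorted[5] = 222$13122  (last char: '2')
  sorted[6] = 2222$1312  (last char: '2')
  sorted[7] = 22222$131  (last char: '1')
  sorted[8] = 3122222$1  (last char: '1')
Last column: 23$222211
Original string S is at sorted index 2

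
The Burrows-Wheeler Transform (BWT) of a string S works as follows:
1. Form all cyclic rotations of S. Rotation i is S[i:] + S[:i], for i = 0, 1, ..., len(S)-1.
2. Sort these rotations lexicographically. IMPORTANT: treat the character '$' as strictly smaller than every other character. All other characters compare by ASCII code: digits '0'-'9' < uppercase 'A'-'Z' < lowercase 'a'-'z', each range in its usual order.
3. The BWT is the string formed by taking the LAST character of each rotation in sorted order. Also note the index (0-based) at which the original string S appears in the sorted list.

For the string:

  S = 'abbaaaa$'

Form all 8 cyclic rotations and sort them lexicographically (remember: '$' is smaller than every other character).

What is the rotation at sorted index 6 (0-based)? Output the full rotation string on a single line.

All 8 rotations (rotation i = S[i:]+S[:i]):
  rot[0] = abbaaaa$
  rot[1] = bbaaaa$a
  rot[2] = baaaa$ab
  rot[3] = aaaa$abb
  rot[4] = aaa$abba
  rot[5] = aa$abbaa
  rot[6] = a$abbaaa
  rot[7] = $abbaaaa
Sorted (with $ < everything):
  sorted[0] = $abbaaaa
  sorted[1] = a$abbaaa
  sorted[2] = aa$abbaa
  sorted[3] = aaa$abba
  sorted[4] = aaaa$abb
  sorted[5] = abbaaaa$
  sorted[6] = baaaa$ab
  sorted[7] = bbaaaa$a
sorted[6] = baaaa$ab

Answer: baaaa$ab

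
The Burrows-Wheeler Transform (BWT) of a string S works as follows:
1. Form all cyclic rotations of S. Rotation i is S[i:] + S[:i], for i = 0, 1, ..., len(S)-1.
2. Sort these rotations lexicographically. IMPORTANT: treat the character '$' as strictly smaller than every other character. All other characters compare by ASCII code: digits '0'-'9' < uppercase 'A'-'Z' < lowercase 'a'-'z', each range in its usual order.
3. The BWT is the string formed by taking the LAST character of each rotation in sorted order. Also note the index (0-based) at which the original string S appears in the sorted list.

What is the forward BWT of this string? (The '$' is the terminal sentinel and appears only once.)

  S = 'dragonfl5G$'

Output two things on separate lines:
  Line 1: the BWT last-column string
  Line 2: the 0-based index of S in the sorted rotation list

Answer: Gl5r$nafogd
4

Derivation:
All 11 rotations (rotation i = S[i:]+S[:i]):
  rot[0] = dragonfl5G$
  rot[1] = ragonfl5G$d
  rot[2] = agonfl5G$dr
  rot[3] = gonfl5G$dra
  rot[4] = onfl5G$drag
  rot[5] = nfl5G$drago
  rot[6] = fl5G$dragon
  rot[7] = l5G$dragonf
  rot[8] = 5G$dragonfl
  rot[9] = G$dragonfl5
  rot[10] = $dragonfl5G
Sorted (with $ < everything):
  sorted[0] = $dragonfl5G  (last char: 'G')
  sorted[1] = 5G$dragonfl  (last char: 'l')
  sorted[2] = G$dragonfl5  (last char: '5')
  sorted[3] = agonfl5G$dr  (last char: 'r')
  sorted[4] = dragonfl5G$  (last char: '$')
  sorted[5] = fl5G$dragon  (last char: 'n')
  sorted[6] = gonfl5G$dra  (last char: 'a')
  sorted[7] = l5G$dragonf  (last char: 'f')
  sorted[8] = nfl5G$drago  (last char: 'o')
  sorted[9] = onfl5G$drag  (last char: 'g')
  sorted[10] = ragonfl5G$d  (last char: 'd')
Last column: Gl5r$nafogd
Original string S is at sorted index 4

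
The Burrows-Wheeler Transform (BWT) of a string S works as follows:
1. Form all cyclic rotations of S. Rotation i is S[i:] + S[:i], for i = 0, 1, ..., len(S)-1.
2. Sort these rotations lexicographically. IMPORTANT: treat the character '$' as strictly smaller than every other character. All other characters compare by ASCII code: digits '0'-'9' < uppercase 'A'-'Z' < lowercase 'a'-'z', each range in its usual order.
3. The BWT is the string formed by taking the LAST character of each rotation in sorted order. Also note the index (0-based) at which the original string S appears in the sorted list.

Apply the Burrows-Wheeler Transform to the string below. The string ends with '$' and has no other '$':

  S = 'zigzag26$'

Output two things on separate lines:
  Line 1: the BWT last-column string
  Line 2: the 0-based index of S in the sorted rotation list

Answer: 6g2zaizg$
8

Derivation:
All 9 rotations (rotation i = S[i:]+S[:i]):
  rot[0] = zigzag26$
  rot[1] = igzag26$z
  rot[2] = gzag26$zi
  rot[3] = zag26$zig
  rot[4] = ag26$zigz
  rot[5] = g26$zigza
  rot[6] = 26$zigzag
  rot[7] = 6$zigzag2
  rot[8] = $zigzag26
Sorted (with $ < everything):
  sorted[0] = $zigzag26  (last char: '6')
  sorted[1] = 26$zigzag  (last char: 'g')
  sorted[2] = 6$zigzag2  (last char: '2')
  sorted[3] = ag26$zigz  (last char: 'z')
  sorted[4] = g26$zigza  (last char: 'a')
  sorted[5] = gzag26$zi  (last char: 'i')
  sorted[6] = igzag26$z  (last char: 'z')
  sorted[7] = zag26$zig  (last char: 'g')
  sorted[8] = zigzag26$  (last char: '$')
Last column: 6g2zaizg$
Original string S is at sorted index 8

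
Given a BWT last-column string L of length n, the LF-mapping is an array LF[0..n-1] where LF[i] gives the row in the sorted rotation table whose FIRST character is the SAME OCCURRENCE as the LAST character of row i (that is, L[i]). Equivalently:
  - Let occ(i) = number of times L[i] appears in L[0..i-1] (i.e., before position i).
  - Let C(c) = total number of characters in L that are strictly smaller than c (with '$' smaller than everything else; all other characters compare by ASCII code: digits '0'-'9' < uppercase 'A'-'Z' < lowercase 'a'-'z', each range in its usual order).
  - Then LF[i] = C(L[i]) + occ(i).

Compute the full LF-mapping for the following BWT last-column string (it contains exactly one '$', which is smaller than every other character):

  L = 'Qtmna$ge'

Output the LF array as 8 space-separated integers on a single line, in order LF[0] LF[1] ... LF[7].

Char counts: '$':1, 'Q':1, 'a':1, 'e':1, 'g':1, 'm':1, 'n':1, 't':1
C (first-col start): C('$')=0, C('Q')=1, C('a')=2, C('e')=3, C('g')=4, C('m')=5, C('n')=6, C('t')=7
L[0]='Q': occ=0, LF[0]=C('Q')+0=1+0=1
L[1]='t': occ=0, LF[1]=C('t')+0=7+0=7
L[2]='m': occ=0, LF[2]=C('m')+0=5+0=5
L[3]='n': occ=0, LF[3]=C('n')+0=6+0=6
L[4]='a': occ=0, LF[4]=C('a')+0=2+0=2
L[5]='$': occ=0, LF[5]=C('$')+0=0+0=0
L[6]='g': occ=0, LF[6]=C('g')+0=4+0=4
L[7]='e': occ=0, LF[7]=C('e')+0=3+0=3

Answer: 1 7 5 6 2 0 4 3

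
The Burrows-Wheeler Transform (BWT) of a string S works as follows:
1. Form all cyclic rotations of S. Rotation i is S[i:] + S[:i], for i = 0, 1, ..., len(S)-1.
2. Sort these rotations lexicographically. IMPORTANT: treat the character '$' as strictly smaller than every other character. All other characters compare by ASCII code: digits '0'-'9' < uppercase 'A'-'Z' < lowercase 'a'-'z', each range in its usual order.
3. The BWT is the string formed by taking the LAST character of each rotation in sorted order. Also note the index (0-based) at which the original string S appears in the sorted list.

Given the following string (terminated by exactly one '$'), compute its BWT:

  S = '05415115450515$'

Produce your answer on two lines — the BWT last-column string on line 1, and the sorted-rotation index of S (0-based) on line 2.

All 15 rotations (rotation i = S[i:]+S[:i]):
  rot[0] = 05415115450515$
  rot[1] = 5415115450515$0
  rot[2] = 415115450515$05
  rot[3] = 15115450515$054
  rot[4] = 5115450515$0541
  rot[5] = 115450515$05415
  rot[6] = 15450515$054151
  rot[7] = 5450515$0541511
  rot[8] = 450515$05415115
  rot[9] = 50515$054151154
  rot[10] = 0515$0541511545
  rot[11] = 515$05415115450
  rot[12] = 15$054151154505
  rot[13] = 5$0541511545051
  rot[14] = $05415115450515
Sorted (with $ < everything):
  sorted[0] = $05415115450515  (last char: '5')
  sorted[1] = 0515$0541511545  (last char: '5')
  sorted[2] = 05415115450515$  (last char: '$')
  sorted[3] = 115450515$05415  (last char: '5')
  sorted[4] = 15$054151154505  (last char: '5')
  sorted[5] = 15115450515$054  (last char: '4')
  sorted[6] = 15450515$054151  (last char: '1')
  sorted[7] = 415115450515$05  (last char: '5')
  sorted[8] = 450515$05415115  (last char: '5')
  sorted[9] = 5$0541511545051  (last char: '1')
  sorted[10] = 50515$054151154  (last char: '4')
  sorted[11] = 5115450515$0541  (last char: '1')
  sorted[12] = 515$05415115450  (last char: '0')
  sorted[13] = 5415115450515$0  (last char: '0')
  sorted[14] = 5450515$0541511  (last char: '1')
Last column: 55$554155141001
Original string S is at sorted index 2

Answer: 55$554155141001
2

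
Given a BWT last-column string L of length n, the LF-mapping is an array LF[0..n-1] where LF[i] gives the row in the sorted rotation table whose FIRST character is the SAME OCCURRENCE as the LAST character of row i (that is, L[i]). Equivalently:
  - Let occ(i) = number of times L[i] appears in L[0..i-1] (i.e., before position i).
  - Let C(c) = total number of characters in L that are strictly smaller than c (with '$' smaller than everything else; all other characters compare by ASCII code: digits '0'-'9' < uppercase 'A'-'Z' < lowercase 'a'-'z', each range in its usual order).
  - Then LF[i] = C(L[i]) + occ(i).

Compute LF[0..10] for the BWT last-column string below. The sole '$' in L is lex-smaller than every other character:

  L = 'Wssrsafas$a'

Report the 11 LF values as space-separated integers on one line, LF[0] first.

Answer: 1 7 8 6 9 2 5 3 10 0 4

Derivation:
Char counts: '$':1, 'W':1, 'a':3, 'f':1, 'r':1, 's':4
C (first-col start): C('$')=0, C('W')=1, C('a')=2, C('f')=5, C('r')=6, C('s')=7
L[0]='W': occ=0, LF[0]=C('W')+0=1+0=1
L[1]='s': occ=0, LF[1]=C('s')+0=7+0=7
L[2]='s': occ=1, LF[2]=C('s')+1=7+1=8
L[3]='r': occ=0, LF[3]=C('r')+0=6+0=6
L[4]='s': occ=2, LF[4]=C('s')+2=7+2=9
L[5]='a': occ=0, LF[5]=C('a')+0=2+0=2
L[6]='f': occ=0, LF[6]=C('f')+0=5+0=5
L[7]='a': occ=1, LF[7]=C('a')+1=2+1=3
L[8]='s': occ=3, LF[8]=C('s')+3=7+3=10
L[9]='$': occ=0, LF[9]=C('$')+0=0+0=0
L[10]='a': occ=2, LF[10]=C('a')+2=2+2=4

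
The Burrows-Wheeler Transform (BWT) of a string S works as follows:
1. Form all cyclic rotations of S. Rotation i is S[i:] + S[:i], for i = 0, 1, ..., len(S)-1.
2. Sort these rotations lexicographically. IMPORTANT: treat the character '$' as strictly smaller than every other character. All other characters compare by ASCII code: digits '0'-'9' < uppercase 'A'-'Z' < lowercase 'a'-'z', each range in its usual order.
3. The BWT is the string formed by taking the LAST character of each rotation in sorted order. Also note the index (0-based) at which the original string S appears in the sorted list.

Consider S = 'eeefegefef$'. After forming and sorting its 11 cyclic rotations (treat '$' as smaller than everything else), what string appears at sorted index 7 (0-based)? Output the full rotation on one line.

Answer: f$eeefegefe

Derivation:
All 11 rotations (rotation i = S[i:]+S[:i]):
  rot[0] = eeefegefef$
  rot[1] = eefegefef$e
  rot[2] = efegefef$ee
  rot[3] = fegefef$eee
  rot[4] = egefef$eeef
  rot[5] = gefef$eeefe
  rot[6] = efef$eeefeg
  rot[7] = fef$eeefege
  rot[8] = ef$eeefegef
  rot[9] = f$eeefegefe
  rot[10] = $eeefegefef
Sorted (with $ < everything):
  sorted[0] = $eeefegefef
  sorted[1] = eeefegefef$
  sorted[2] = eefegefef$e
  sorted[3] = ef$eeefegef
  sorted[4] = efef$eeefeg
  sorted[5] = efegefef$ee
  sorted[6] = egefef$eeef
  sorted[7] = f$eeefegefe
  sorted[8] = fef$eeefege
  sorted[9] = fegefef$eee
  sorted[10] = gefef$eeefe
sorted[7] = f$eeefegefe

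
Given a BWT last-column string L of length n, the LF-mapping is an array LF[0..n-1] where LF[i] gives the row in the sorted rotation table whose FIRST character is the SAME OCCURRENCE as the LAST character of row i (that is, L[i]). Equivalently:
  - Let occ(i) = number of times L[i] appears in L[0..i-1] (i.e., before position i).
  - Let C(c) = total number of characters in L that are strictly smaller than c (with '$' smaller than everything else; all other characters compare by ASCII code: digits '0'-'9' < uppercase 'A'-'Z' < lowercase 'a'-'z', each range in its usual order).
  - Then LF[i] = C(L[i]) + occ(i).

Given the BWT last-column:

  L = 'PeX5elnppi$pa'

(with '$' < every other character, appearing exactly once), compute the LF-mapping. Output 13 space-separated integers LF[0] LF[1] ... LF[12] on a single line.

Char counts: '$':1, '5':1, 'P':1, 'X':1, 'a':1, 'e':2, 'i':1, 'l':1, 'n':1, 'p':3
C (first-col start): C('$')=0, C('5')=1, C('P')=2, C('X')=3, C('a')=4, C('e')=5, C('i')=7, C('l')=8, C('n')=9, C('p')=10
L[0]='P': occ=0, LF[0]=C('P')+0=2+0=2
L[1]='e': occ=0, LF[1]=C('e')+0=5+0=5
L[2]='X': occ=0, LF[2]=C('X')+0=3+0=3
L[3]='5': occ=0, LF[3]=C('5')+0=1+0=1
L[4]='e': occ=1, LF[4]=C('e')+1=5+1=6
L[5]='l': occ=0, LF[5]=C('l')+0=8+0=8
L[6]='n': occ=0, LF[6]=C('n')+0=9+0=9
L[7]='p': occ=0, LF[7]=C('p')+0=10+0=10
L[8]='p': occ=1, LF[8]=C('p')+1=10+1=11
L[9]='i': occ=0, LF[9]=C('i')+0=7+0=7
L[10]='$': occ=0, LF[10]=C('$')+0=0+0=0
L[11]='p': occ=2, LF[11]=C('p')+2=10+2=12
L[12]='a': occ=0, LF[12]=C('a')+0=4+0=4

Answer: 2 5 3 1 6 8 9 10 11 7 0 12 4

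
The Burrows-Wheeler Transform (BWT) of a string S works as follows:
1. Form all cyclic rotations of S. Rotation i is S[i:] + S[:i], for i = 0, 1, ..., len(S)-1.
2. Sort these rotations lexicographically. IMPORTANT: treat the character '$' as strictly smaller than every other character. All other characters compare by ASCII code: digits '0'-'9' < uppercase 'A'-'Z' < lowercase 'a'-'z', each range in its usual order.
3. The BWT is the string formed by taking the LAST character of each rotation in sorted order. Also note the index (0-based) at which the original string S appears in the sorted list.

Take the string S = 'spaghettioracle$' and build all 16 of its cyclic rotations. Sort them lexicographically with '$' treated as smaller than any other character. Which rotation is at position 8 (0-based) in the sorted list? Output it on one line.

All 16 rotations (rotation i = S[i:]+S[:i]):
  rot[0] = spaghettioracle$
  rot[1] = paghettioracle$s
  rot[2] = aghettioracle$sp
  rot[3] = ghettioracle$spa
  rot[4] = hettioracle$spag
  rot[5] = ettioracle$spagh
  rot[6] = ttioracle$spaghe
  rot[7] = tioracle$spaghet
  rot[8] = ioracle$spaghett
  rot[9] = oracle$spaghetti
  rot[10] = racle$spaghettio
  rot[11] = acle$spaghettior
  rot[12] = cle$spaghettiora
  rot[13] = le$spaghettiorac
  rot[14] = e$spaghettioracl
  rot[15] = $spaghettioracle
Sorted (with $ < everything):
  sorted[0] = $spaghettioracle
  sorted[1] = acle$spaghettior
  sorted[2] = aghettioracle$sp
  sorted[3] = cle$spaghettiora
  sorted[4] = e$spaghettioracl
  sorted[5] = ettioracle$spagh
  sorted[6] = ghettioracle$spa
  sorted[7] = hettioracle$spag
  sorted[8] = ioracle$spaghett
  sorted[9] = le$spaghettiorac
  sorted[10] = oracle$spaghetti
  sorted[11] = paghettioracle$s
  sorted[12] = racle$spaghettio
  sorted[13] = spaghettioracle$
  sorted[14] = tioracle$spaghet
  sorted[15] = ttioracle$spaghe
sorted[8] = ioracle$spaghett

Answer: ioracle$spaghett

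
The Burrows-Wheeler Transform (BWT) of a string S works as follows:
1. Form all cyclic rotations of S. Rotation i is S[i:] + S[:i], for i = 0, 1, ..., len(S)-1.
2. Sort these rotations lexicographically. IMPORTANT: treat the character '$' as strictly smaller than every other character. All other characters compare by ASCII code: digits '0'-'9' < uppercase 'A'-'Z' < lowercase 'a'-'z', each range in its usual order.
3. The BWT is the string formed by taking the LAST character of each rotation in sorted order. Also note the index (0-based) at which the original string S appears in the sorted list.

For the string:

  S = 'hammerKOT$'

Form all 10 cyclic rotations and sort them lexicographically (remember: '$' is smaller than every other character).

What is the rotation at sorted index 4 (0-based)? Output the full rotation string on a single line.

Answer: ammerKOT$h

Derivation:
All 10 rotations (rotation i = S[i:]+S[:i]):
  rot[0] = hammerKOT$
  rot[1] = ammerKOT$h
  rot[2] = mmerKOT$ha
  rot[3] = merKOT$ham
  rot[4] = erKOT$hamm
  rot[5] = rKOT$hamme
  rot[6] = KOT$hammer
  rot[7] = OT$hammerK
  rot[8] = T$hammerKO
  rot[9] = $hammerKOT
Sorted (with $ < everything):
  sorted[0] = $hammerKOT
  sorted[1] = KOT$hammer
  sorted[2] = OT$hammerK
  sorted[3] = T$hammerKO
  sorted[4] = ammerKOT$h
  sorted[5] = erKOT$hamm
  sorted[6] = hammerKOT$
  sorted[7] = merKOT$ham
  sorted[8] = mmerKOT$ha
  sorted[9] = rKOT$hamme
sorted[4] = ammerKOT$h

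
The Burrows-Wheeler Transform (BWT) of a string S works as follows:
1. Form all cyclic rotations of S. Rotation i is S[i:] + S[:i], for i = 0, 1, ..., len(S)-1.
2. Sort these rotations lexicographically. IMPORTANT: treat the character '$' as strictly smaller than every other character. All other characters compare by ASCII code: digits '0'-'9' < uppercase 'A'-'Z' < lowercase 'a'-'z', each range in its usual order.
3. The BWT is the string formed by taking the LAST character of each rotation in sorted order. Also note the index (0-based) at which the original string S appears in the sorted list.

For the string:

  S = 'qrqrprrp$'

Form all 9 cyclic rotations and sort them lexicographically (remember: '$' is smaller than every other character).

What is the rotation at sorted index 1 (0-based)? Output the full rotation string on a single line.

All 9 rotations (rotation i = S[i:]+S[:i]):
  rot[0] = qrqrprrp$
  rot[1] = rqrprrp$q
  rot[2] = qrprrp$qr
  rot[3] = rprrp$qrq
  rot[4] = prrp$qrqr
  rot[5] = rrp$qrqrp
  rot[6] = rp$qrqrpr
  rot[7] = p$qrqrprr
  rot[8] = $qrqrprrp
Sorted (with $ < everything):
  sorted[0] = $qrqrprrp
  sorted[1] = p$qrqrprr
  sorted[2] = prrp$qrqr
  sorted[3] = qrprrp$qr
  sorted[4] = qrqrprrp$
  sorted[5] = rp$qrqrpr
  sorted[6] = rprrp$qrq
  sorted[7] = rqrprrp$q
  sorted[8] = rrp$qrqrp
sorted[1] = p$qrqrprr

Answer: p$qrqrprr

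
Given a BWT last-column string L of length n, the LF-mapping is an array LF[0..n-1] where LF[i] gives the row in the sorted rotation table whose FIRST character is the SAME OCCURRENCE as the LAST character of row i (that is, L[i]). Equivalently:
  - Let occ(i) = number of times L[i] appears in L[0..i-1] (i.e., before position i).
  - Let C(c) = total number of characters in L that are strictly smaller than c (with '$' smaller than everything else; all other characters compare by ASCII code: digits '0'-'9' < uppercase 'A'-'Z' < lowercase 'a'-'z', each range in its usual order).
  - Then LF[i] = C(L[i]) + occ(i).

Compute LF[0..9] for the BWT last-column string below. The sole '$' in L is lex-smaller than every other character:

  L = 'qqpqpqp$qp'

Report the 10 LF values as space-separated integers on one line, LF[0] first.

Answer: 5 6 1 7 2 8 3 0 9 4

Derivation:
Char counts: '$':1, 'p':4, 'q':5
C (first-col start): C('$')=0, C('p')=1, C('q')=5
L[0]='q': occ=0, LF[0]=C('q')+0=5+0=5
L[1]='q': occ=1, LF[1]=C('q')+1=5+1=6
L[2]='p': occ=0, LF[2]=C('p')+0=1+0=1
L[3]='q': occ=2, LF[3]=C('q')+2=5+2=7
L[4]='p': occ=1, LF[4]=C('p')+1=1+1=2
L[5]='q': occ=3, LF[5]=C('q')+3=5+3=8
L[6]='p': occ=2, LF[6]=C('p')+2=1+2=3
L[7]='$': occ=0, LF[7]=C('$')+0=0+0=0
L[8]='q': occ=4, LF[8]=C('q')+4=5+4=9
L[9]='p': occ=3, LF[9]=C('p')+3=1+3=4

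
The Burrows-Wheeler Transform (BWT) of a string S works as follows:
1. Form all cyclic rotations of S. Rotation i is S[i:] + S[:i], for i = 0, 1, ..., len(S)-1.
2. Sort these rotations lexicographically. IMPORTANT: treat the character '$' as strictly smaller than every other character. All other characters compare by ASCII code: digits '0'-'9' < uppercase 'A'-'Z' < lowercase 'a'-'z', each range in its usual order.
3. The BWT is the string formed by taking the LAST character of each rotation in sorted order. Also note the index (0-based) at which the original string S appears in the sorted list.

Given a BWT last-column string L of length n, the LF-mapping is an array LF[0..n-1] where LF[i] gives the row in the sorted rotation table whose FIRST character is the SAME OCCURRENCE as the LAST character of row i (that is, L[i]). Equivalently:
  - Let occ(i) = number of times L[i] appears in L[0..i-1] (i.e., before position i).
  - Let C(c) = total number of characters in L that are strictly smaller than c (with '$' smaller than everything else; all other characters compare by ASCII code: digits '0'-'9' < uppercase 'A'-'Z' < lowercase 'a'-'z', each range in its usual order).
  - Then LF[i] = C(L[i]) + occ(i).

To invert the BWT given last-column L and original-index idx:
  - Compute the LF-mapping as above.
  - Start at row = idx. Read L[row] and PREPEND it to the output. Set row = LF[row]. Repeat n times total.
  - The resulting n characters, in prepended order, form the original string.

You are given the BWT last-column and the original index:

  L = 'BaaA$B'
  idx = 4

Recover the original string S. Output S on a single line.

Answer: aABaB$

Derivation:
LF mapping: 2 4 5 1 0 3
Walk LF starting at row 4, prepending L[row]:
  step 1: row=4, L[4]='$', prepend. Next row=LF[4]=0
  step 2: row=0, L[0]='B', prepend. Next row=LF[0]=2
  step 3: row=2, L[2]='a', prepend. Next row=LF[2]=5
  step 4: row=5, L[5]='B', prepend. Next row=LF[5]=3
  step 5: row=3, L[3]='A', prepend. Next row=LF[3]=1
  step 6: row=1, L[1]='a', prepend. Next row=LF[1]=4
Reversed output: aABaB$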